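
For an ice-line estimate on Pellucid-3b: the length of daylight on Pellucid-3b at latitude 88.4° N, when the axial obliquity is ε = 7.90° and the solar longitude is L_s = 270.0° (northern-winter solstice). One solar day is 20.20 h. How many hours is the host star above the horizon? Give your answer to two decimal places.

0.00 h

Solar declination: sin δ = sin ε · sin L_s = sin 7.90° × sin 270.0° = -0.13744, so δ = -7.900°.
cos h₀ = −tan ϕ · tan δ = 4.9677 ≥ 1, so the host star never rises (polar night) and h₀ = 0.
Daylight = 2h₀/(2π) × 20.20 h = (0.0000/π) × 20.20 = 0.00 h.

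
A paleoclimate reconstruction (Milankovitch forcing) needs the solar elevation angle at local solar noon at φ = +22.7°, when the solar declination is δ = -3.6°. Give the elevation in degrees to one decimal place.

At local noon the hour angle is zero, so the zenith angle equals |φ − δ| = |+22.7° − (-3.600°)| = 26.300°.
Elevation = 90° − 26.300° = 63.7°.

63.7°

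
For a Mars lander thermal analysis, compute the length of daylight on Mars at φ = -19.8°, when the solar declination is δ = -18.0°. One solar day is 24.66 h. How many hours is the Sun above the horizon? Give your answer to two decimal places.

cos H₀ = −tan φ · tan δ = −tan(-19.8°) × tan(-18.000°) = -0.1170, so H₀ = 1.6880 rad = 96.72°.
Daylight = 2H₀/(2π) × 24.66 h = (1.6880/π) × 24.66 = 13.25 h.

13.25 h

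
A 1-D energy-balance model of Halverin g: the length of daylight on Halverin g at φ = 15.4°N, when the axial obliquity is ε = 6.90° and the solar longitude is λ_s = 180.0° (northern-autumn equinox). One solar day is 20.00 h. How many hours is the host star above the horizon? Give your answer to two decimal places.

Solar declination: sin δ = sin ε · sin λ_s = sin 6.90° × sin 180.0° = 0.00000, so δ = +0.000°.
cos H₀ = −tan φ · tan δ = −tan(+15.4°) × tan(+0.000°) = -0.0000, so H₀ = 1.5708 rad = 90.00°.
Daylight = 2H₀/(2π) × 20.00 h = (1.5708/π) × 20.00 = 10.00 h.

10.00 h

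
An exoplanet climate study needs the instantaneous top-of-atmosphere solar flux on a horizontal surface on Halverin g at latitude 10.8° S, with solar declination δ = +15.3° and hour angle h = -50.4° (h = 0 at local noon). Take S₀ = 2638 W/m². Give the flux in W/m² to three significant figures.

1.46e+03 W/m²

cos θ_z = sin φ sin δ + cos φ cos δ cos h = -0.049445 + 0.603942 = 0.554497.
Flux = S₀ · cos θ_z = 2638 × 0.554497 = 1463 W/m².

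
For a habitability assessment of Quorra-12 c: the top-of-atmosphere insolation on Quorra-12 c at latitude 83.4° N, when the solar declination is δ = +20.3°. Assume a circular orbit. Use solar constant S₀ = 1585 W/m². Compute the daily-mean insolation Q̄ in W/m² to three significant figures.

Q̄ ≈ 546 W/m²

cos H₀ = −tan(+83.4°) tan(+20.300°) = -3.1970 ≤ −1 ⇒ polar day, H₀ = π.
Bracket: H₀ sin φ sin δ + cos φ cos δ sin H₀ = 3.1416×0.99337×0.34694 + 0.11494×0.93789×0.00000 = 1.082720 + 0.000000 = 1.082720.
Q̄ = (S₀/π) × [bracket] = (1585/π) × 1.082720 = 546.3 W/m².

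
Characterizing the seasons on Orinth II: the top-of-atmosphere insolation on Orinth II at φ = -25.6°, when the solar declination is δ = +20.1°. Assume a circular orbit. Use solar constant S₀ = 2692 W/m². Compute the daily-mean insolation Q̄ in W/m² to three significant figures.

cos H₀ = −tan(-25.6°) tan(+20.100°) = 0.1753, H₀ = 1.3946 rad.
Bracket: H₀ sin φ sin δ + cos φ cos δ sin H₀ = 1.3946×-0.43209×0.34366 + 0.90183×0.93909×0.98451 = -0.207087 + 0.833781 = 0.626694.
Q̄ = (S₀/π) × [bracket] = (2692/π) × 0.626694 = 537.0 W/m².

Q̄ ≈ 537 W/m²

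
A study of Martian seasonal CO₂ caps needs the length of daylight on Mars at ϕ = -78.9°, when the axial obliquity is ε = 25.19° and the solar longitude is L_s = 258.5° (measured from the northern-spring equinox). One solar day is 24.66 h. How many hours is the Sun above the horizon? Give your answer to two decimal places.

Solar declination: sin δ = sin ε · sin L_s = sin 25.19° × sin 258.5° = -0.41708, so δ = -24.650°.
Sunrise equation: cos h₀ = −tan ϕ · tan δ = -2.3390 ≤ −1, so the Sun never sets (polar day) and h₀ = π.
Daylight = 2h₀/(2π) × 24.66 h = (3.1416/π) × 24.66 = 24.66 h.

24.66 h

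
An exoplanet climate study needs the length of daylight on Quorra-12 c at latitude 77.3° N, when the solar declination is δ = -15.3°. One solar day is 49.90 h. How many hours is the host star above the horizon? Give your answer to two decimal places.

0.00 h

cos H₀ = −tan φ · tan δ = 1.2139 ≥ 1, so the host star never rises (polar night) and H₀ = 0.
Daylight = 2H₀/(2π) × 49.90 h = (0.0000/π) × 49.90 = 0.00 h.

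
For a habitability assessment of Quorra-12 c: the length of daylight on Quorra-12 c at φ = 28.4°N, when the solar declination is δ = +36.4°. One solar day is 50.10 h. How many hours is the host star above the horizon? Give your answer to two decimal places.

cos H₀ = −tan φ · tan δ = −tan(+28.4°) × tan(+36.400°) = -0.3986, so H₀ = 1.9808 rad = 113.49°.
Daylight = 2H₀/(2π) × 50.10 h = (1.9808/π) × 50.10 = 31.59 h.

31.59 h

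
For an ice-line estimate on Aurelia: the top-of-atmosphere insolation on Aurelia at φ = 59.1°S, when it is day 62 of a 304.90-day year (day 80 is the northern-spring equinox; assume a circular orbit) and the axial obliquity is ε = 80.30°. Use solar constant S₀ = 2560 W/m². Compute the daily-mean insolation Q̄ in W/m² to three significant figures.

Q̄ ≈ 866 W/m²

Solar longitude: λ_s = 360° × (62 − 80)/304.90 = -21.253°, i.e. -21.253° + 360° = 338.747°.
sin δ = sin 80.30° × sin 338.747° = -0.35730, so δ = -20.935°.
cos H₀ = −tan(-59.1°) tan(-20.935°) = -0.6392, H₀ = 2.2643 rad.
Bracket: H₀ sin φ sin δ + cos φ cos δ sin H₀ = 2.2643×-0.85806×-0.35730 + 0.51354×0.93399×0.76904 = 0.694200 + 0.368863 = 1.063063.
Q̄ = (S₀/π) × [bracket] = (2560/π) × 1.063063 = 866.3 W/m².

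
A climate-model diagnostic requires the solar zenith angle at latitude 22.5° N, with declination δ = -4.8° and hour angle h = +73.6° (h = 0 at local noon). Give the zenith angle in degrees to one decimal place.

cos θ_z = sin ϕ sin δ + cos ϕ cos δ cos h = -0.032022 + 0.259935 = 0.227913.
θ_z = arccos(0.227913) = 76.8°.

θ_z = 76.8°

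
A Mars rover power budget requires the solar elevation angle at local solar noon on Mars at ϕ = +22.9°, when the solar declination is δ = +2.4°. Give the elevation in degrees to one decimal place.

At local noon the hour angle is zero, so the zenith angle equals |ϕ − δ| = |+22.9° − (+2.400°)| = 20.500°.
Elevation = 90° − 20.500° = 69.5°.

69.5°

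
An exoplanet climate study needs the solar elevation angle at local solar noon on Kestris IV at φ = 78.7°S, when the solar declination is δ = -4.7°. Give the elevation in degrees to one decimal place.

At local noon the hour angle is zero, so the zenith angle equals |φ − δ| = |-78.7° − (-4.700°)| = 74.000°.
Elevation = 90° − 74.000° = 16.0°.

16.0°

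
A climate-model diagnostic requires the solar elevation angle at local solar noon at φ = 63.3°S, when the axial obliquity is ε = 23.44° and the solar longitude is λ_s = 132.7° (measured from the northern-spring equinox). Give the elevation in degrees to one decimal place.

Solar declination: sin δ = sin ε · sin λ_s = sin 23.44° × sin 132.7° = 0.29234, so δ = +16.998°.
At local noon the hour angle is zero, so the zenith angle equals |φ − δ| = |-63.3° − (+16.998°)| = 80.298°.
Elevation = 90° − 80.298° = 9.7°.

9.7°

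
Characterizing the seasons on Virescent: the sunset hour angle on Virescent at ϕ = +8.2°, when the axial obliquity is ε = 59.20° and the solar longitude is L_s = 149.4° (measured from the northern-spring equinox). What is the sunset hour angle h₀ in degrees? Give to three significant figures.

Solar declination: sin δ = sin ε · sin L_s = sin 59.20° × sin 149.4° = 0.43725, so δ = +25.928°.
cos h₀ = −tan ϕ · tan δ = −tan(+8.2°) × tan(+25.928°) = -0.0701, so h₀ = 1.6409 rad = 94.02°.

h₀ = 94.0°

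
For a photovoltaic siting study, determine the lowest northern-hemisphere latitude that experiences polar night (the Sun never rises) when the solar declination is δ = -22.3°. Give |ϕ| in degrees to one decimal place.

Polar night requires cos h₀ = −tan ϕ tan δ ≥ 1, i.e. tan ϕ tan δ ≤ −1.
The boundary is |tan ϕ| · |tan δ| = 1, so |ϕ| = 90° − |δ| = 90° − 22.3° = 67.7° in the northern hemisphere.

|ϕ| = 67.7°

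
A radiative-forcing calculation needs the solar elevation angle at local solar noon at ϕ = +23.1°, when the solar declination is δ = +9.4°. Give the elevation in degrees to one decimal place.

At local noon the hour angle is zero, so the zenith angle equals |ϕ − δ| = |+23.1° − (+9.400°)| = 13.700°.
Elevation = 90° − 13.700° = 76.3°.

76.3°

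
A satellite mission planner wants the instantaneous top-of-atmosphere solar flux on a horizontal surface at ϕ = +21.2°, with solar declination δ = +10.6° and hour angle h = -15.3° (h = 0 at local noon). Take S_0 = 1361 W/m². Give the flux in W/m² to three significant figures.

1.29e+03 W/m²

cos θ_z = sin ϕ sin δ + cos ϕ cos δ cos h = 0.066521 + 0.883934 = 0.950455.
Flux = S_0 · cos θ_z = 1361 × 0.950455 = 1294 W/m².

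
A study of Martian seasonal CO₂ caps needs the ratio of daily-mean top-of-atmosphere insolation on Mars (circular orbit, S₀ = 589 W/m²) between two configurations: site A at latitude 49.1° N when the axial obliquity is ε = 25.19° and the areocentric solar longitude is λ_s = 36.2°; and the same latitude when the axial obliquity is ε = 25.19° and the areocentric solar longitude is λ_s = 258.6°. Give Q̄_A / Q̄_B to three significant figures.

— Configuration A (φ=+49.1°):
sin δ = sin 25.19° × sin 36.2° = 0.25137, so δ = +14.559°.
cos H₀ = −tan(+49.1°) tan(+14.559°) = -0.2998, H₀ = 1.8753 rad.
Bracket: H₀ sin φ sin δ + cos φ cos δ sin H₀ = 1.8753×0.75585×0.25137 + 0.65474×0.96789×0.95400 = 0.356303 + 0.604565 = 0.960868.
Q̄ = (S₀/π) × [bracket] = (589/π) × 0.960868 = 180.15 W/m².
— Configuration B (φ=+49.1°):
sin δ = sin 25.19° × sin 258.6° = -0.41722, so δ = -24.659°.
cos H₀ = −tan(+49.1°) tan(-24.659°) = 0.5300, H₀ = 1.0122 rad.
Bracket: H₀ sin φ sin δ + cos φ cos δ sin H₀ = 1.0122×0.75585×-0.41722 + 0.65474×0.90880×0.84800 = -0.319203 + 0.504583 = 0.185380.
Q̄ = (S₀/π) × [bracket] = (589/π) × 0.185380 = 34.756 W/m².
Ratio Q̄_A / Q̄_B = 180.15 / 34.756 = 5.183.

Q̄_A / Q̄_B ≈ 5.18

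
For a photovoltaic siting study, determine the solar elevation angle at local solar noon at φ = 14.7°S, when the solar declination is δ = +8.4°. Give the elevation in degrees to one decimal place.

At local noon the hour angle is zero, so the zenith angle equals |φ − δ| = |-14.7° − (+8.400°)| = 23.100°.
Elevation = 90° − 23.100° = 66.9°.

66.9°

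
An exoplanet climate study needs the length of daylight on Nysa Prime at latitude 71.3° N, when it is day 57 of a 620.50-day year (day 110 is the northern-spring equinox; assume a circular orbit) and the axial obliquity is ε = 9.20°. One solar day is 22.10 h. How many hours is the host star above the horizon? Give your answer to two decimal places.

9.33 h

Solar longitude: L_s = 360° × (57 − 110)/620.50 = -30.749°, i.e. -30.749° + 360° = 329.251°.
sin δ = sin 9.20° × sin 329.251° = -0.08174, so δ = -4.689°.
cos h₀ = −tan ϕ · tan δ = −tan(+71.3°) × tan(-4.689°) = 0.2423, so h₀ = 1.3260 rad = 75.98°.
Daylight = 2h₀/(2π) × 22.10 h = (1.3260/π) × 22.10 = 9.33 h.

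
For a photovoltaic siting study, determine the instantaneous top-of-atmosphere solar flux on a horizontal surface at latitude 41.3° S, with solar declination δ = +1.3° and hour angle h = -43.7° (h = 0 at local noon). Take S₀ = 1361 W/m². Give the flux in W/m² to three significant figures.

719 W/m²

cos θ_z = sin φ sin δ + cos φ cos δ cos h = -0.014974 + 0.542999 = 0.528025.
Flux = S₀ · cos θ_z = 1361 × 0.528025 = 718.6 W/m².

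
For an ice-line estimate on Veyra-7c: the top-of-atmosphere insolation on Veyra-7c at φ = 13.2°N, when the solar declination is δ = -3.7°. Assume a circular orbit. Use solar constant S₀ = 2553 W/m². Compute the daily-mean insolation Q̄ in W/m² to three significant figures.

Q̄ ≈ 771 W/m²

cos H₀ = −tan(+13.2°) tan(-3.700°) = 0.0152, H₀ = 1.5556 rad.
Bracket: H₀ sin φ sin δ + cos φ cos δ sin H₀ = 1.5556×0.22835×-0.06453 + 0.97358×0.99792×0.99988 = -0.022922 + 0.971438 = 0.948516.
Q̄ = (S₀/π) × [bracket] = (2553/π) × 0.948516 = 770.8 W/m².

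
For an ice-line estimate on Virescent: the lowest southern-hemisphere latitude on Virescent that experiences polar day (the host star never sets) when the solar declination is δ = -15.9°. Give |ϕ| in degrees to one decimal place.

|ϕ| = 74.1°

Polar day requires cos h₀ = −tan ϕ tan δ ≤ −1, i.e. tan ϕ tan δ ≥ 1.
The boundary is |tan ϕ| · |tan δ| = 1, so |ϕ| = 90° − |δ| = 90° − 15.9° = 74.1° in the southern hemisphere.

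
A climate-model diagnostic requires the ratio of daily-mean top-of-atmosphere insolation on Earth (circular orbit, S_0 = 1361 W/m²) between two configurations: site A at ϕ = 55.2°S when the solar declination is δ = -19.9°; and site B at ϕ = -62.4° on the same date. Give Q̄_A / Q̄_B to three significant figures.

Q̄_A / Q̄_B ≈ 1.03

— Configuration A (ϕ=-55.2°):
cos h₀ = −tan(-55.2°) tan(-19.900°) = -0.5208, h₀ = 2.1186 rad.
Bracket: h₀ sin ϕ sin δ + cos ϕ cos δ sin h₀ = 2.1186×-0.82115×-0.34038 + 0.57071×0.94029×0.85365 = 0.592155 + 0.458097 = 1.050252.
Q̄ = (S_0/π) × [bracket] = (1361/π) × 1.050252 = 454.99 W/m².
— Configuration B (ϕ=-62.4°):
cos h₀ = −tan(-62.4°) tan(-19.900°) = -0.6924, h₀ = 2.3357 rad.
Bracket: h₀ sin ϕ sin δ + cos ϕ cos δ sin h₀ = 2.3357×-0.88620×-0.34038 + 0.46330×0.94029×0.72148 = 0.704552 + 0.314303 = 1.018855.
Q̄ = (S_0/π) × [bracket] = (1361/π) × 1.018855 = 441.39 W/m².
Ratio Q̄_A / Q̄_B = 454.99 / 441.39 = 1.031.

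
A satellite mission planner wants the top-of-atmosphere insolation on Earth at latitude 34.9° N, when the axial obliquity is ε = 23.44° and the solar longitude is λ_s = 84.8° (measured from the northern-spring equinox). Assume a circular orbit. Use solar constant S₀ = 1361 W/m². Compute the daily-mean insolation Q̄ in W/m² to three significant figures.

Q̄ ≈ 495 W/m²

Solar declination: sin δ = sin ε · sin λ_s = sin 23.44° × sin 84.8° = 0.39615, so δ = +23.338°.
cos H₀ = −tan(+34.9°) tan(+23.338°) = -0.3010, H₀ = 1.8765 rad.
Bracket: H₀ sin φ sin δ + cos φ cos δ sin H₀ = 1.8765×0.57215×0.39615 + 0.82015×0.91819×0.95363 = 0.425322 + 0.718134 = 1.143456.
Q̄ = (S₀/π) × [bracket] = (1361/π) × 1.143456 = 495.4 W/m².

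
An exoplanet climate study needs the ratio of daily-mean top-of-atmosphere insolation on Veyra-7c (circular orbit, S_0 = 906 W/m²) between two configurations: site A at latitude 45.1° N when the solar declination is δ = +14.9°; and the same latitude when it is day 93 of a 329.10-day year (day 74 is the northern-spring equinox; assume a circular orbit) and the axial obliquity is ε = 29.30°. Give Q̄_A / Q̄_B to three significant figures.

Q̄_A / Q̄_B ≈ 1.10

— Configuration A (ϕ=+45.1°):
cos h₀ = −tan(+45.1°) tan(+14.900°) = -0.2670, h₀ = 1.8411 rad.
Bracket: h₀ sin ϕ sin δ + cos ϕ cos δ sin h₀ = 1.8411×0.70834×0.25713 + 0.70587×0.96638×0.96369 = 0.335330 + 0.657370 = 0.992700.
Q̄ = (S_0/π) × [bracket] = (906/π) × 0.992700 = 286.28 W/m².
— Configuration B (ϕ=+45.1°):
Solar longitude: L_s = 360° × (93 − 74)/329.10 = 20.784°.
sin δ = sin 29.30° × sin 20.784° = 0.17366, so δ = +10.000°.
cos h₀ = −tan(+45.1°) tan(+10.000°) = -0.1770, h₀ = 1.7487 rad.
Bracket: h₀ sin ϕ sin δ + cos ϕ cos δ sin h₀ = 1.7487×0.70834×0.17366 + 0.70587×0.98481×0.98422 = 0.215108 + 0.684178 = 0.899286.
Q̄ = (S_0/π) × [bracket] = (906/π) × 0.899286 = 259.34 W/m².
Ratio Q̄_A / Q̄_B = 286.28 / 259.34 = 1.104.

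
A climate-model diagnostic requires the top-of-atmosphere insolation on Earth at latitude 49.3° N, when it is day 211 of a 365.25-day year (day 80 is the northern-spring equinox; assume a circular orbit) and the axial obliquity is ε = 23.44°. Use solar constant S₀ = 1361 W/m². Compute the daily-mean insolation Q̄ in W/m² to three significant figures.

Solar longitude: λ_s = 360° × (211 − 80)/365.25 = 129.117°.
sin δ = sin 23.44° × sin 129.117° = 0.30863, so δ = +17.977°.
cos H₀ = −tan(+49.3°) tan(+17.977°) = -0.3772, H₀ = 1.9576 rad.
Bracket: H₀ sin φ sin δ + cos φ cos δ sin H₀ = 1.9576×0.75813×0.30863 + 0.65210×0.95118×0.92612 = 0.458043 + 0.574439 = 1.032482.
Q̄ = (S₀/π) × [bracket] = (1361/π) × 1.032482 = 447.3 W/m².

Q̄ ≈ 447 W/m²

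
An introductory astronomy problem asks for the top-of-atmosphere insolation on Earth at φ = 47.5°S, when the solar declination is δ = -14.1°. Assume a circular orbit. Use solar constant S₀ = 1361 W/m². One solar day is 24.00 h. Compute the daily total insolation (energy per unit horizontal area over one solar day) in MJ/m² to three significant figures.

36.0 MJ/m²

cos H₀ = −tan(-47.5°) tan(-14.100°) = -0.2741, H₀ = 1.8485 rad.
Bracket: H₀ sin φ sin δ + cos φ cos δ sin H₀ = 1.8485×-0.73728×-0.24362 + 0.67559×0.96987×0.96170 = 0.332020 + 0.630139 = 0.962159.
Q̄ = (S₀/π) × [bracket] = (1361/π) × 0.962159 = 416.83 W/m².
Daily total = Q̄ × 24.00 h × 3600 s/h = 416.83 × 24.00 × 3600 / 10⁶ = 36.01 MJ/m².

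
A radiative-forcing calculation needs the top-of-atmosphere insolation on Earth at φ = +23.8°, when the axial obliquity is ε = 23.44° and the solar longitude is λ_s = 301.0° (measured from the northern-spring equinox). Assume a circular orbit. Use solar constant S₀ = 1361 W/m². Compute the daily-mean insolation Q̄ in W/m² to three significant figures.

Q̄ ≈ 284 W/m²

Solar declination: sin δ = sin ε · sin λ_s = sin 23.44° × sin 301.0° = -0.34097, so δ = -19.936°.
cos H₀ = −tan(+23.8°) tan(-19.936°) = 0.1600, H₀ = 1.4101 rad.
Bracket: H₀ sin φ sin δ + cos φ cos δ sin H₀ = 1.4101×0.40355×-0.34097 + 0.91496×0.94007×0.98712 = -0.194028 + 0.849048 = 0.655020.
Q̄ = (S₀/π) × [bracket] = (1361/π) × 0.655020 = 283.8 W/m².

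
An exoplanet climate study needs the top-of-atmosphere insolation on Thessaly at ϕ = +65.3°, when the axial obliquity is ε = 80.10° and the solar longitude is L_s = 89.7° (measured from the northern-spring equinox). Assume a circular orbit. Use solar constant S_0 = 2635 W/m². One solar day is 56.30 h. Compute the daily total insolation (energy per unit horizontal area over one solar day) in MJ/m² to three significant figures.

Solar declination: sin δ = sin ε · sin L_s = sin 80.10° × sin 89.7° = 0.98510, so δ = +80.096°.
cos h₀ = −tan(+65.3°) tan(+80.096°) = -12.4516 ≤ −1 ⇒ polar day, h₀ = π.
Bracket: h₀ sin ϕ sin δ + cos ϕ cos δ sin h₀ = 3.1416×0.90851×0.98510 + 0.41787×0.17201×0.00000 = 2.811648 + 0.000000 = 2.811648.
Q̄ = (S_0/π) × [bracket] = (2635/π) × 2.811648 = 2358.3 W/m².
Daily total = Q̄ × 56.30 h × 3600 s/h = 2358.3 × 56.30 × 3600 / 10⁶ = 478.0 MJ/m².

478 MJ/m²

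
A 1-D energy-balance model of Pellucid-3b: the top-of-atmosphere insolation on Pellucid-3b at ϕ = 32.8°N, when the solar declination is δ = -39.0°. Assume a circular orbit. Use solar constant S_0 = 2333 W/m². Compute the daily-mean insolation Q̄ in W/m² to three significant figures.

Q̄ ≈ 155 W/m²

cos h₀ = −tan(+32.8°) tan(-39.000°) = 0.5219, h₀ = 1.0218 rad.
Bracket: h₀ sin ϕ sin δ + cos ϕ cos δ sin h₀ = 1.0218×0.54171×-0.62932 + 0.84057×0.77715×0.85302 = -0.348341 + 0.557234 = 0.208893.
Q̄ = (S_0/π) × [bracket] = (2333/π) × 0.208893 = 155.1 W/m².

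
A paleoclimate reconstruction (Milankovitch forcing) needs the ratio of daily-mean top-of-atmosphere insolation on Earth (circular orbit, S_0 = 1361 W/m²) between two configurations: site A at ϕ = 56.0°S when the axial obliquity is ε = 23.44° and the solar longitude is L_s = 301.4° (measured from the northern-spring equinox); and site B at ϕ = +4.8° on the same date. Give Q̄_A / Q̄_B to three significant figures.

— Configuration A (ϕ=-56.0°):
Solar declination: sin δ = sin ε · sin L_s = sin 23.44° × sin 301.4° = -0.33953, so δ = -19.848°.
cos h₀ = −tan(-56.0°) tan(-19.848°) = -0.5352, h₀ = 2.1355 rad.
Bracket: h₀ sin ϕ sin δ + cos ϕ cos δ sin h₀ = 2.1355×-0.82904×-0.33953 + 0.55919×0.94059×0.84474 = 0.601109 + 0.444307 = 1.045416.
Q̄ = (S_0/π) × [bracket] = (1361/π) × 1.045416 = 452.89 W/m².
— Configuration B (ϕ=+4.8°):
cos h₀ = −tan(+4.8°) tan(-19.848°) = 0.0303, h₀ = 1.5405 rad.
Bracket: h₀ sin ϕ sin δ + cos ϕ cos δ sin h₀ = 1.5405×0.08368×-0.33953 + 0.99649×0.94059×0.99954 = -0.043768 + 0.936857 = 0.893089.
Q̄ = (S_0/π) × [bracket] = (1361/π) × 0.893089 = 386.90 W/m².
Ratio Q̄_A / Q̄_B = 452.89 / 386.90 = 1.171.

Q̄_A / Q̄_B ≈ 1.17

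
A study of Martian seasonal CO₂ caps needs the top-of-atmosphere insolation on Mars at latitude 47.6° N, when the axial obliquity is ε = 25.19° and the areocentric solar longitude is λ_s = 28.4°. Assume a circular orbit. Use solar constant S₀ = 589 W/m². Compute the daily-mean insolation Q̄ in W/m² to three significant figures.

Q̄ ≈ 171 W/m²

sin δ = sin 25.19° × sin 28.4° = 0.20244, so δ = +11.679°.
cos H₀ = −tan(+47.6°) tan(+11.679°) = -0.2264, H₀ = 1.7992 rad.
Bracket: H₀ sin φ sin δ + cos φ cos δ sin H₀ = 1.7992×0.73846×0.20244 + 0.67430×0.97930×0.97404 = 0.268969 + 0.643200 = 0.912169.
Q̄ = (S₀/π) × [bracket] = (589/π) × 0.912169 = 171.0 W/m².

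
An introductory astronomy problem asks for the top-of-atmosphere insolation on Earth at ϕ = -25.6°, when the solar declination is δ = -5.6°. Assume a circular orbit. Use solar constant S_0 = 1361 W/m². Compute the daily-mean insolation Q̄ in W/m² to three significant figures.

cos h₀ = −tan(-25.6°) tan(-5.600°) = -0.0470, h₀ = 1.6178 rad.
Bracket: h₀ sin ϕ sin δ + cos ϕ cos δ sin h₀ = 1.6178×-0.43209×-0.09758 + 0.90183×0.99523×0.99890 = 0.068212 + 0.896541 = 0.964753.
Q̄ = (S_0/π) × [bracket] = (1361/π) × 0.964753 = 418.0 W/m².

Q̄ ≈ 418 W/m²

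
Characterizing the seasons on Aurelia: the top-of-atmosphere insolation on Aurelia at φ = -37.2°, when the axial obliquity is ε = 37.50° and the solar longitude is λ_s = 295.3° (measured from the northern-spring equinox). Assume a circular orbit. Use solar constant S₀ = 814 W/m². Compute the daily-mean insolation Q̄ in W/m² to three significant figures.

Q̄ ≈ 330 W/m²

Solar declination: sin δ = sin ε · sin λ_s = sin 37.50° × sin 295.3° = -0.55037, so δ = -33.392°.
cos H₀ = −tan(-37.2°) tan(-33.392°) = -0.5004, H₀ = 2.0948 rad.
Bracket: H₀ sin φ sin δ + cos φ cos δ sin H₀ = 2.0948×-0.60460×-0.55037 + 0.79653×0.83492×0.86582 = 0.697052 + 0.575804 = 1.272856.
Q̄ = (S₀/π) × [bracket] = (814/π) × 1.272856 = 329.8 W/m².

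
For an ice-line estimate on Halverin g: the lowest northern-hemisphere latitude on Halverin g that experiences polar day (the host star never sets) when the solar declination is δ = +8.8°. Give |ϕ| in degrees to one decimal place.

|ϕ| = 81.2°

Polar day requires cos h₀ = −tan ϕ tan δ ≤ −1, i.e. tan ϕ tan δ ≥ 1.
The boundary is |tan ϕ| · |tan δ| = 1, so |ϕ| = 90° − |δ| = 90° − 8.8° = 81.2° in the northern hemisphere.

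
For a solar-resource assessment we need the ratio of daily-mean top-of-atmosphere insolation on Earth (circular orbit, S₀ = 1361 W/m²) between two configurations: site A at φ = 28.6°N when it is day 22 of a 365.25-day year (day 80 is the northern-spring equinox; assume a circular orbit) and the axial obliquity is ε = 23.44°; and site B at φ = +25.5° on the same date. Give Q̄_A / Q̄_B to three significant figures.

— Configuration A (φ=+28.6°):
Solar longitude: λ_s = 360° × (22 − 80)/365.25 = -57.166°, i.e. -57.166° + 360° = 302.834°.
sin δ = sin 23.44° × sin 302.834° = -0.33424, so δ = -19.526°.
cos H₀ = −tan(+28.6°) tan(-19.526°) = 0.1934, H₀ = 1.3762 rad.
Bracket: H₀ sin φ sin δ + cos φ cos δ sin H₀ = 1.3762×0.47869×-0.33424 + 0.87798×0.94249×0.98113 = -0.220188 + 0.811873 = 0.591685.
Q̄ = (S₀/π) × [bracket] = (1361/π) × 0.591685 = 256.33 W/m².
— Configuration B (φ=+25.5°):
cos H₀ = −tan(+25.5°) tan(-19.526°) = 0.1692, H₀ = 1.4008 rad.
Bracket: H₀ sin φ sin δ + cos φ cos δ sin H₀ = 1.4008×0.43051×-0.33424 + 0.90259×0.94249×0.98559 = -0.201566 + 0.838424 = 0.636858.
Q̄ = (S₀/π) × [bracket] = (1361/π) × 0.636858 = 275.90 W/m².
Ratio Q̄_A / Q̄_B = 256.33 / 275.90 = 0.9291.

Q̄_A / Q̄_B ≈ 0.929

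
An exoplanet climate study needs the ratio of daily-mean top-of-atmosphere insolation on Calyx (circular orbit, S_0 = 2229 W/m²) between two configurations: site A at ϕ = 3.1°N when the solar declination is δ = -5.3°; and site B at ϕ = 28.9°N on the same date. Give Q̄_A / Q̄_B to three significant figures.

Q̄_A / Q̄_B ≈ 1.23

— Configuration A (ϕ=+3.1°):
cos h₀ = −tan(+3.1°) tan(-5.300°) = 0.0050, h₀ = 1.5658 rad.
Bracket: h₀ sin ϕ sin δ + cos ϕ cos δ sin h₀ = 1.5658×0.05408×-0.09237 + 0.99854×0.99572×0.99999 = -0.007822 + 0.994256 = 0.986434.
Q̄ = (S_0/π) × [bracket] = (2229/π) × 0.986434 = 699.89 W/m².
— Configuration B (ϕ=+28.9°):
cos h₀ = −tan(+28.9°) tan(-5.300°) = 0.0512, h₀ = 1.5196 rad.
Bracket: h₀ sin ϕ sin δ + cos ϕ cos δ sin h₀ = 1.5196×0.48328×-0.09237 + 0.87546×0.99572×0.99869 = -0.067836 + 0.870571 = 0.802735.
Q̄ = (S_0/π) × [bracket] = (2229/π) × 0.802735 = 569.55 W/m².
Ratio Q̄_A / Q̄_B = 699.89 / 569.55 = 1.229.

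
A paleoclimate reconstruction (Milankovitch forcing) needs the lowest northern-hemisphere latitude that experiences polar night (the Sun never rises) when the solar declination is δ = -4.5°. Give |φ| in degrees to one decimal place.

Polar night requires cos H₀ = −tan φ tan δ ≥ 1, i.e. tan φ tan δ ≤ −1.
The boundary is |tan φ| · |tan δ| = 1, so |φ| = 90° − |δ| = 90° − 4.5° = 85.5° in the northern hemisphere.

|φ| = 85.5°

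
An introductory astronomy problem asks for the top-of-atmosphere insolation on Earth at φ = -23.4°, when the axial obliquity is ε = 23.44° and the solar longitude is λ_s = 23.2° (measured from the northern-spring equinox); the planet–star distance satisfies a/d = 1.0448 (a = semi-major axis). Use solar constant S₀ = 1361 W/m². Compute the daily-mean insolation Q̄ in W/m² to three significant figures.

Solar declination: sin δ = sin ε · sin λ_s = sin 23.44° × sin 23.2° = 0.15671, so δ = +9.016°.
cos H₀ = −tan(-23.4°) tan(+9.016°) = 0.0687, H₀ = 1.5021 rad.
Bracket: H₀ sin φ sin δ + cos φ cos δ sin H₀ = 1.5021×-0.39715×0.15671 + 0.91775×0.98765×0.99764 = -0.093487 + 0.904277 = 0.810790.
Inverse-square distance factor (a/d)² = 1.0448² = 1.091607.
Q̄ = (S₀/π) × 1.091607 × [bracket] = (1361/π) × 1.091607 × 0.810790 = 383.4 W/m².

Q̄ ≈ 383 W/m²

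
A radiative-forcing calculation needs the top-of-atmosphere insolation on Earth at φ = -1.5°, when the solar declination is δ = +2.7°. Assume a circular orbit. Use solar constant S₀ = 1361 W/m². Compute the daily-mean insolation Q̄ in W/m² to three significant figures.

Q̄ ≈ 432 W/m²

cos H₀ = −tan(-1.5°) tan(+2.700°) = 0.0012, H₀ = 1.5696 rad.
Bracket: H₀ sin φ sin δ + cos φ cos δ sin H₀ = 1.5696×-0.02618×0.04711 + 0.99966×0.99889×1.00000 = -0.001936 + 0.998550 = 0.996614.
Q̄ = (S₀/π) × [bracket] = (1361/π) × 0.996614 = 431.8 W/m².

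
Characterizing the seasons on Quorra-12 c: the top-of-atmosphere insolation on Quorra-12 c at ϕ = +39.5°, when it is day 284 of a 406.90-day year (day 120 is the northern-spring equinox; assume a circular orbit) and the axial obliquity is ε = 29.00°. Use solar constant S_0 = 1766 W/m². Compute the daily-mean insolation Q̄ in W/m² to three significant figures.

Q̄ ≈ 584 W/m²

Solar longitude: L_s = 360° × (284 − 120)/406.90 = 145.097°.
sin δ = sin 29.00° × sin 145.097° = 0.27740, so δ = +16.105°.
cos h₀ = −tan(+39.5°) tan(+16.105°) = -0.2380, h₀ = 1.8111 rad.
Bracket: h₀ sin ϕ sin δ + cos ϕ cos δ sin h₀ = 1.8111×0.63608×0.27740 + 0.77162×0.96075×0.97126 = 0.319566 + 0.720028 = 1.039594.
Q̄ = (S_0/π) × [bracket] = (1766/π) × 1.039594 = 584.4 W/m².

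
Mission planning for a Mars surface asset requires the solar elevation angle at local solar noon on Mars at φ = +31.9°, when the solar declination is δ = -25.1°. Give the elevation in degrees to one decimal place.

At local noon the hour angle is zero, so the zenith angle equals |φ − δ| = |+31.9° − (-25.100°)| = 57.000°.
Elevation = 90° − 57.000° = 33.0°.

33.0°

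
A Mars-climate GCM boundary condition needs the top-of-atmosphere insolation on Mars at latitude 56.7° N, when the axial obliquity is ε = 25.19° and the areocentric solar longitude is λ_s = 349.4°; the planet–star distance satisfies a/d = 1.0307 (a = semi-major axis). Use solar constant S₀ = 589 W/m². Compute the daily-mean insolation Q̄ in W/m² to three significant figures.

sin δ = sin 25.19° × sin 349.4° = -0.07829, so δ = -4.490°.
cos H₀ = −tan(+56.7°) tan(-4.490°) = 0.1196, H₀ = 1.4510 rad.
Bracket: H₀ sin φ sin δ + cos φ cos δ sin H₀ = 1.4510×0.83581×-0.07829 + 0.54902×0.99693×0.99283 = -0.094947 + 0.543410 = 0.448463.
Inverse-square distance factor (a/d)² = 1.0307² = 1.062342.
Q̄ = (S₀/π) × 1.062342 × [bracket] = (589/π) × 1.062342 × 0.448463 = 89.32 W/m².

Q̄ ≈ 89.3 W/m²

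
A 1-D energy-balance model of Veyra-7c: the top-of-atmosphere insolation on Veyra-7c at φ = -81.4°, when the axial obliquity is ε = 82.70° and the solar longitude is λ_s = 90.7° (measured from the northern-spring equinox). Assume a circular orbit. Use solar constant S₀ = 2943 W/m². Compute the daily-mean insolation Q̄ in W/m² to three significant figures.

Q̄ ≈ 0.00 W/m²

Solar declination: sin δ = sin ε · sin λ_s = sin 82.70° × sin 90.7° = 0.99182, so δ = +82.667°.
cos H₀ = −tan(-81.4°) tan(+82.667°) = 51.3793 ≥ 1 ⇒ polar night, H₀ = 0 and Q̄ = 0.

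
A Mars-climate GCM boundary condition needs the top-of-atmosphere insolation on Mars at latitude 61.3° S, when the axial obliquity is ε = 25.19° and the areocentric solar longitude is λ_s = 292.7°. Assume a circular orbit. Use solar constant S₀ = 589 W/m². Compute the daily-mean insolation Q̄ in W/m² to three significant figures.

Q̄ ≈ 211 W/m²

sin δ = sin 25.19° × sin 292.7° = -0.39265, so δ = -23.120°.
cos H₀ = −tan(-61.3°) tan(-23.120°) = -0.7798, H₀ = 2.4652 rad.
Bracket: H₀ sin φ sin δ + cos φ cos δ sin H₀ = 2.4652×-0.87715×-0.39265 + 0.48022×0.91969×0.62600 = 0.849047 + 0.276475 = 1.125522.
Q̄ = (S₀/π) × [bracket] = (589/π) × 1.125522 = 211.0 W/m².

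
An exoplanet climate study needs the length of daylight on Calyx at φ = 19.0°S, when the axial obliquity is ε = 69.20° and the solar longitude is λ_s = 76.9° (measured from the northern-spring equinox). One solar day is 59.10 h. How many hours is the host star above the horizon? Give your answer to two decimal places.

13.36 h

Solar declination: sin δ = sin ε · sin λ_s = sin 69.20° × sin 76.9° = 0.91050, so δ = +65.574°.
cos H₀ = −tan φ · tan δ = −tan(-19.0°) × tan(+65.574°) = 0.7582, so H₀ = 0.7103 rad = 40.70°.
Daylight = 2H₀/(2π) × 59.10 h = (0.7103/π) × 59.10 = 13.36 h.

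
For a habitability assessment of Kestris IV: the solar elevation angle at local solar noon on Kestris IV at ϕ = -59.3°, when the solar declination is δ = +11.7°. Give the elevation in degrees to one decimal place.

At local noon the hour angle is zero, so the zenith angle equals |ϕ − δ| = |-59.3° − (+11.700°)| = 71.000°.
Elevation = 90° − 71.000° = 19.0°.

19.0°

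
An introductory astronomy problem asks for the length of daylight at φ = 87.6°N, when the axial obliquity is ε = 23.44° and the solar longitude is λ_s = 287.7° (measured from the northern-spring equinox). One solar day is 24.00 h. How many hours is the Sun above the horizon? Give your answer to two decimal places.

Solar declination: sin δ = sin ε · sin λ_s = sin 23.44° × sin 287.7° = -0.37896, so δ = -22.269°.
cos H₀ = −tan φ · tan δ = 9.7704 ≥ 1, so the Sun never rises (polar night) and H₀ = 0.
Daylight = 2H₀/(2π) × 24.00 h = (0.0000/π) × 24.00 = 0.00 h.

0.00 h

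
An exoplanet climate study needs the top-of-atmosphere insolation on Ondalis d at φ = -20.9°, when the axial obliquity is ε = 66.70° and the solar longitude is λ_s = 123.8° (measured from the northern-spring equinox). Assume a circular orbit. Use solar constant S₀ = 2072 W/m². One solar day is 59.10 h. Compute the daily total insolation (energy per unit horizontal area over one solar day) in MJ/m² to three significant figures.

Solar declination: sin δ = sin ε · sin λ_s = sin 66.70° × sin 123.8° = 0.76321, so δ = +49.748°.
cos H₀ = −tan(-20.9°) tan(+49.748°) = 0.4510, H₀ = 1.1029 rad.
Bracket: H₀ sin φ sin δ + cos φ cos δ sin H₀ = 1.1029×-0.35674×0.76321 + 0.93420×0.64614×0.89250 = -0.300284 + 0.538734 = 0.238450.
Q̄ = (S₀/π) × [bracket] = (2072/π) × 0.238450 = 157.27 W/m².
Daily total = Q̄ × 59.10 h × 3600 s/h = 157.27 × 59.10 × 3600 / 10⁶ = 33.46 MJ/m².

33.5 MJ/m²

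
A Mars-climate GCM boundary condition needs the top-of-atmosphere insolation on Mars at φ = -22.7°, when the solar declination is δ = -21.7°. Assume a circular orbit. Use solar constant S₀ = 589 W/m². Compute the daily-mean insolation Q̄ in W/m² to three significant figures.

cos H₀ = −tan(-22.7°) tan(-21.700°) = -0.1665, H₀ = 1.7380 rad.
Bracket: H₀ sin φ sin δ + cos φ cos δ sin H₀ = 1.7380×-0.38591×-0.36975 + 0.92254×0.92913×0.98605 = 0.247996 + 0.845202 = 1.093198.
Q̄ = (S₀/π) × [bracket] = (589/π) × 1.093198 = 205.0 W/m².

Q̄ ≈ 205 W/m²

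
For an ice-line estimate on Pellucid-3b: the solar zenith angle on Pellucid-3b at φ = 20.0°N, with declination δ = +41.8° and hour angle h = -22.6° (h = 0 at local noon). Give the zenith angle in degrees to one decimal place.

θ_z = 29.0°

cos θ_z = sin φ sin δ + cos φ cos δ cos h = 0.227968 + 0.646726 = 0.874694.
θ_z = arccos(0.874694) = 29.0°.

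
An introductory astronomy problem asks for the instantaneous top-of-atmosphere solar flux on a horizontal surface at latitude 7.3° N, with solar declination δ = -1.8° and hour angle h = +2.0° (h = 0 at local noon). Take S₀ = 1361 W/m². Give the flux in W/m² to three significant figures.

1.34e+03 W/m²

cos θ_z = sin φ sin δ + cos φ cos δ cos h = -0.003991 + 0.990801 = 0.986810.
Flux = S₀ · cos θ_z = 1361 × 0.986810 = 1343 W/m².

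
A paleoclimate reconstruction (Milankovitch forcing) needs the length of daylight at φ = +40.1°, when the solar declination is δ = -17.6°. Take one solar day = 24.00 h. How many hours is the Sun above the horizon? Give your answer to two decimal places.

9.93 h

cos H₀ = −tan φ · tan δ = −tan(+40.1°) × tan(-17.600°) = 0.2671, so H₀ = 1.3004 rad = 74.51°.
Daylight = 2H₀/(2π) × 24.00 h = (1.3004/π) × 24.00 = 9.93 h.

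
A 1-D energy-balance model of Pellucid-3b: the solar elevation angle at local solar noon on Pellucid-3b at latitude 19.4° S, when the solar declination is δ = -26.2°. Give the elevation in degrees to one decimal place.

83.2°

At local noon the hour angle is zero, so the zenith angle equals |φ − δ| = |-19.4° − (-26.200°)| = 6.800°.
Elevation = 90° − 6.800° = 83.2°.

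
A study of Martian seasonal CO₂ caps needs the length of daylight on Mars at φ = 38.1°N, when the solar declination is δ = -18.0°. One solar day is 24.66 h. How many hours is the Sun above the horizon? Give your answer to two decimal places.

10.31 h

cos H₀ = −tan φ · tan δ = −tan(+38.1°) × tan(-18.000°) = 0.2548, so H₀ = 1.3132 rad = 75.24°.
Daylight = 2H₀/(2π) × 24.66 h = (1.3132/π) × 24.66 = 10.31 h.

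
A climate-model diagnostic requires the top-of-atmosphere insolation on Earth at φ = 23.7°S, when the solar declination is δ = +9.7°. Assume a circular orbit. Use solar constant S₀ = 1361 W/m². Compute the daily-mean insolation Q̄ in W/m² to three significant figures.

Q̄ ≈ 346 W/m²

cos H₀ = −tan(-23.7°) tan(+9.700°) = 0.0750, H₀ = 1.4957 rad.
Bracket: H₀ sin φ sin δ + cos φ cos δ sin H₀ = 1.4957×-0.40195×0.16849 + 0.91566×0.98570×0.99718 = -0.101296 + 0.900021 = 0.798725.
Q̄ = (S₀/π) × [bracket] = (1361/π) × 0.798725 = 346.0 W/m².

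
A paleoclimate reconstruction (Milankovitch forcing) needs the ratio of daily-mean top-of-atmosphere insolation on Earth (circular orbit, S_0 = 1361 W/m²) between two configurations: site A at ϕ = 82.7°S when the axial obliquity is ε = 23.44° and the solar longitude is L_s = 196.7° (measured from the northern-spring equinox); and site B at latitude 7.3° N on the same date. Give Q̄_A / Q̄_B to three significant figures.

— Configuration A (ϕ=-82.7°):
Solar declination: sin δ = sin ε · sin L_s = sin 23.44° × sin 196.7° = -0.11431, so δ = -6.564°.
cos h₀ = −tan(-82.7°) tan(-6.564°) = -0.8982, h₀ = 2.6865 rad.
Bracket: h₀ sin ϕ sin δ + cos ϕ cos δ sin h₀ = 2.6865×-0.99189×-0.11431 + 0.12706×0.99345×0.43957 = 0.304603 + 0.055486 = 0.360089.
Q̄ = (S_0/π) × [bracket] = (1361/π) × 0.360089 = 156.00 W/m².
— Configuration B (ϕ=+7.3°):
cos h₀ = −tan(+7.3°) tan(-6.564°) = 0.0147, h₀ = 1.5561 rad.
Bracket: h₀ sin ϕ sin δ + cos ϕ cos δ sin h₀ = 1.5561×0.12706×-0.11431 + 0.99189×0.99345×0.99989 = -0.022601 + 0.985285 = 0.962684.
Q̄ = (S_0/π) × [bracket] = (1361/π) × 0.962684 = 417.05 W/m².
Ratio Q̄_A / Q̄_B = 156.00 / 417.05 = 0.3741.

Q̄_A / Q̄_B ≈ 0.374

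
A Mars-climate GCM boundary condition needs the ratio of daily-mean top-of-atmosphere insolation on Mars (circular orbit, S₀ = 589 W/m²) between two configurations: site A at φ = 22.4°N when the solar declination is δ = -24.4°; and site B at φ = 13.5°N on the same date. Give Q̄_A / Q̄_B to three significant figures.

— Configuration A (φ=+22.4°):
cos H₀ = −tan(+22.4°) tan(-24.400°) = 0.1870, H₀ = 1.3827 rad.
Bracket: H₀ sin φ sin δ + cos φ cos δ sin H₀ = 1.3827×0.38107×-0.41310 + 0.92455×0.91068×0.98237 = -0.217665 + 0.827125 = 0.609460.
Q̄ = (S₀/π) × [bracket] = (589/π) × 0.609460 = 114.26 W/m².
— Configuration B (φ=+13.5°):
cos H₀ = −tan(+13.5°) tan(-24.400°) = 0.1089, H₀ = 1.4617 rad.
Bracket: H₀ sin φ sin δ + cos φ cos δ sin H₀ = 1.4617×0.23345×-0.41310 + 0.97237×0.91068×0.99405 = -0.140964 + 0.880249 = 0.739285.
Q̄ = (S₀/π) × [bracket] = (589/π) × 0.739285 = 138.60 W/m².
Ratio Q̄_A / Q̄_B = 114.26 / 138.60 = 0.8244.

Q̄_A / Q̄_B ≈ 0.824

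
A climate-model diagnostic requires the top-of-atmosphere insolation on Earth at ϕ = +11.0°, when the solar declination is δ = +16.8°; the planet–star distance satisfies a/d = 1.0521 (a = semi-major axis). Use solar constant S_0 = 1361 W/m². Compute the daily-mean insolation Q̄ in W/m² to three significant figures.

cos h₀ = −tan(+11.0°) tan(+16.800°) = -0.0587, h₀ = 1.6295 rad.
Bracket: h₀ sin ϕ sin δ + cos ϕ cos δ sin h₀ = 1.6295×0.19081×0.28903 + 0.98163×0.95732×0.99828 = 0.089867 + 0.938118 = 1.027985.
Inverse-square distance factor (a/d)² = 1.0521² = 1.106914.
Q̄ = (S_0/π) × 1.106914 × [bracket] = (1361/π) × 1.106914 × 1.027985 = 493.0 W/m².

Q̄ ≈ 493 W/m²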